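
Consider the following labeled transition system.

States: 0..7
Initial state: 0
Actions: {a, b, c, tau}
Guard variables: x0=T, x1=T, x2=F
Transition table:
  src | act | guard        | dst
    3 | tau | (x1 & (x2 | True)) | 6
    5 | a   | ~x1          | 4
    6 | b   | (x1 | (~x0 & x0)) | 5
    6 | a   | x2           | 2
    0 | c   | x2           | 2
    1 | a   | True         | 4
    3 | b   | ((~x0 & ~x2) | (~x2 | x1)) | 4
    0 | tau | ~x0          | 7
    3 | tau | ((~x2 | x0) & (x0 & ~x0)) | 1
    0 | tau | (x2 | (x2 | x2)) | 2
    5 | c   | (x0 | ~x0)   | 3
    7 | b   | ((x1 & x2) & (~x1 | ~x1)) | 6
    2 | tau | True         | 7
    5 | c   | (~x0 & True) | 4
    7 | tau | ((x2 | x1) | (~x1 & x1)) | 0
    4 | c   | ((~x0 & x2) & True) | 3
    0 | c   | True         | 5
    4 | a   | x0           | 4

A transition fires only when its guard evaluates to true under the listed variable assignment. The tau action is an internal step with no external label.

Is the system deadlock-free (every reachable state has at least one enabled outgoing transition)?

Reach set: {0,3,4,5,6}
  0: c→5  [1 out]
  3: b→4  tau→6  [2 out]
  4: a→4  [1 out]
  5: c→3  [1 out]
  6: b→5  [1 out]

Answer: DEADLOCK-FREE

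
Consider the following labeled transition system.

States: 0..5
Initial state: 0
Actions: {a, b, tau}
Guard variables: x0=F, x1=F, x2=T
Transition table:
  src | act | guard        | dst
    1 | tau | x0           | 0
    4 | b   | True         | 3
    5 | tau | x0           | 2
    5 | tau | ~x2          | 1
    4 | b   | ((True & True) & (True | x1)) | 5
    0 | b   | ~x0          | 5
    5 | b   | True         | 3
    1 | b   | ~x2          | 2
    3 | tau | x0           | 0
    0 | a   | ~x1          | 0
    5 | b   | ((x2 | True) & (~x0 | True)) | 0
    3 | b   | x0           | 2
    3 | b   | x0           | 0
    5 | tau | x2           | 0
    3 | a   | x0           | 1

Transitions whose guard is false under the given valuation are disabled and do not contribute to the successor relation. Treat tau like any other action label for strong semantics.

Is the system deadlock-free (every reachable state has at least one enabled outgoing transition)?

Answer: DEADLOCK at state 3

Working:
Reachable = {0,3,5}
  0: a→0  b→5  [deg 2]
  3: ∅  [STUCK]
  5: b→0  b→3  tau→0  [deg 3]
trace reaching 3: b·b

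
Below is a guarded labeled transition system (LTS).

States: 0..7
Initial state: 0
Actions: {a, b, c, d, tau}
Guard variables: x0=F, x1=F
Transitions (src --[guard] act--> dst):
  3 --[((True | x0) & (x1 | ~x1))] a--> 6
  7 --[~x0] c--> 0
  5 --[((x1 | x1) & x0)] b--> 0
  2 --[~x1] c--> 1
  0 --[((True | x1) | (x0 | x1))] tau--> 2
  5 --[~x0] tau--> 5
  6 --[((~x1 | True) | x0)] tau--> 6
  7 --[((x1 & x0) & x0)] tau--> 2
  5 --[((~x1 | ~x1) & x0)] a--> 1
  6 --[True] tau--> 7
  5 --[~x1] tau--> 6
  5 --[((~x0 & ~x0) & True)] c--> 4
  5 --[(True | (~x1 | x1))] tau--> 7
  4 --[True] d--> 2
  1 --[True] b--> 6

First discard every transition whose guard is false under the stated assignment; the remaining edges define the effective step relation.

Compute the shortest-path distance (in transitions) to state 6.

BFS to 6:
  Layer 0: {0}
  Layer 1: {2}
  Layer 2: {1}
  Layer 3: {6}
depth(6)=3, e.g. tau·c·b

Answer: 3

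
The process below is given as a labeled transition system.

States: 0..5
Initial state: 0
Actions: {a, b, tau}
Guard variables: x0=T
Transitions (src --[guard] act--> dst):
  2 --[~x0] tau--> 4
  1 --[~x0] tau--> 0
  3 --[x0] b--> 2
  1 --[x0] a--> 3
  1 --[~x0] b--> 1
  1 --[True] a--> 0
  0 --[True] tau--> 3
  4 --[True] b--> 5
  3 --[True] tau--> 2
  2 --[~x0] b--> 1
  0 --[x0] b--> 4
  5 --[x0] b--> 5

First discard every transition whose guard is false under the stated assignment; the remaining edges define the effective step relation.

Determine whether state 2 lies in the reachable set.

Answer: REACHABLE

Analysis:
After dropping false guards: 8 live edges.
Layer 0: {0}
Layer 1: {3,4}  now seen {0,3,4}
Layer 2: {2,5}  now seen {0,2,3,4,5}
Reach set: {0,2,3,4,5}
witness 2: tau·b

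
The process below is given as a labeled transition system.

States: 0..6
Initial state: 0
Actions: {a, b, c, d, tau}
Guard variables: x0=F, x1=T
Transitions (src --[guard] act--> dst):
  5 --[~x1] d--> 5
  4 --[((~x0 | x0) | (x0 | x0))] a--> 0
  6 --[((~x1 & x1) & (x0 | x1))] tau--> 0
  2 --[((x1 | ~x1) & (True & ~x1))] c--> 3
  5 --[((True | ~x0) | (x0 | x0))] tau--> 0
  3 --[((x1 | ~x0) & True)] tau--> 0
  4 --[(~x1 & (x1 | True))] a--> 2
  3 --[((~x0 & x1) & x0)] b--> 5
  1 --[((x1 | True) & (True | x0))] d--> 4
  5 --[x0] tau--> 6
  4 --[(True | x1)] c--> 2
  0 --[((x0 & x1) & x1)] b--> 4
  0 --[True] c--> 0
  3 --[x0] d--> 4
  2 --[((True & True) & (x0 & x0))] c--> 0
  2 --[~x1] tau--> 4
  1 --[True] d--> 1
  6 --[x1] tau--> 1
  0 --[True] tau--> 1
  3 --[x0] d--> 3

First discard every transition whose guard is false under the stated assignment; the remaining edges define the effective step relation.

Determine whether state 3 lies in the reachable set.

Guard filter leaves 9 enabled edge(s).
L0 = {0}
L1 = {1}  now seen {0,1}
L2 = {4}  now seen {0,1,4}
L3 = {2}  now seen {0,1,2,4}
Reach set: {0,1,2,4}

Answer: UNREACHABLE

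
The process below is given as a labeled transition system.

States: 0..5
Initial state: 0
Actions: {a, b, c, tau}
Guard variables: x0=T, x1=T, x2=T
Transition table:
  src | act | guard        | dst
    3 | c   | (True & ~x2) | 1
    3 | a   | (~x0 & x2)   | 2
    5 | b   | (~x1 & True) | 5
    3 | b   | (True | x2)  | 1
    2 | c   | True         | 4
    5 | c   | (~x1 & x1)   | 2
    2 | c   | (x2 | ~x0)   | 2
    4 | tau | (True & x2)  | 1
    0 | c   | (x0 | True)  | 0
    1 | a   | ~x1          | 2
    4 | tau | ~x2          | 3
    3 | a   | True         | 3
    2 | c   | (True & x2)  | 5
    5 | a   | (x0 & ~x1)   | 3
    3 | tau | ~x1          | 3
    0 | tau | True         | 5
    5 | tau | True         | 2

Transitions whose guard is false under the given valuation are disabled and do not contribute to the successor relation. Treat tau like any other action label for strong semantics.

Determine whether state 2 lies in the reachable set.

9 transition(s) survive guard evaluation.
depth 0: {0}
depth 1: {5}  now seen {0,5}
depth 2: {2}  now seen {0,2,5}
depth 3: {4}  now seen {0,2,4,5}
depth 4: {1}  now seen {0,1,2,4,5}
R = {0,1,2,4,5}
Path to 2: tau·tau

Answer: REACHABLE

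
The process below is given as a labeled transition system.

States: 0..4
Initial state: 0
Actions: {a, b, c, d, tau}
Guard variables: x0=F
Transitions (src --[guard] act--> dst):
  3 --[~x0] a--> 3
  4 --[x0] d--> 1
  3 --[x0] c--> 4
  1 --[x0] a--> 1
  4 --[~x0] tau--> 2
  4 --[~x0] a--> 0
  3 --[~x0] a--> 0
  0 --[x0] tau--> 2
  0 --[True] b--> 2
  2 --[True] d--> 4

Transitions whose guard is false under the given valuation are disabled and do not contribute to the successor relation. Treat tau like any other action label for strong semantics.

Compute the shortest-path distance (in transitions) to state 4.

Answer: 2

Trace:
BFS to 4:
  depth 0: {0}
  depth 1: {2}
  depth 2: {4}
depth(4)=2, e.g. b·d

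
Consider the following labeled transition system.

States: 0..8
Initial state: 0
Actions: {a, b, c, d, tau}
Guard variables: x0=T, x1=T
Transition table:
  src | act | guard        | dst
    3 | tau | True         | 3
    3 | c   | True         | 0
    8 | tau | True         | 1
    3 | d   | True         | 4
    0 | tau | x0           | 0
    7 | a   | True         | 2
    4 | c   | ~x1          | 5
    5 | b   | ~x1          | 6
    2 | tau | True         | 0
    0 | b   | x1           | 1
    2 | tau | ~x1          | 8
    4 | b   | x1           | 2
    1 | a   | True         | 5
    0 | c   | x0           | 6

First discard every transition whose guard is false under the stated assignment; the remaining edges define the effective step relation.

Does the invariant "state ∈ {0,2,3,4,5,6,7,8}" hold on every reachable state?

Allowed set {0,2,3,4,5,6,7,8}
Reach set: {0,1,5,6}
  0: ✓
  1: ✗ unsafe
  5: ✓
  6: ✓
counterexample path to 1: b

Answer: INVARIANT VIOLATED at state 1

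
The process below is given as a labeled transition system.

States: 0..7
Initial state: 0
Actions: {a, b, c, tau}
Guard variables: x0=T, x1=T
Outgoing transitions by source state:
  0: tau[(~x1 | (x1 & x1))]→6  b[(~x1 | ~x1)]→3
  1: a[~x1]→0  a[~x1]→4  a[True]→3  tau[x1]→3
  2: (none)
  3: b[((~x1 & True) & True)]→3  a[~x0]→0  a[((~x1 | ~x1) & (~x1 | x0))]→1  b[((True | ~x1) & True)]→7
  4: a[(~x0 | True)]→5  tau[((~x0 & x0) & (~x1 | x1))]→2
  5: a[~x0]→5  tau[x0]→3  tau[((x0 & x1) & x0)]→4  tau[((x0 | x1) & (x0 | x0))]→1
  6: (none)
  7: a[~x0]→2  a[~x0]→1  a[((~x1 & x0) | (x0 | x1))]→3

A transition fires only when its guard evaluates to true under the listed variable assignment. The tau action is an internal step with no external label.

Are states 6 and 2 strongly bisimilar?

Refine partition for ~:
  round 0: {{0,1,2,3,4,5,6,7}}
  round 1: {{0,5},{1},{2,6},{3},{4,7}}
  round 2: {{0},{1},{2,6},{3},{4},{5},{7}}
Fixed point at round 3; 7 class(es).
[6]={2,6}  [2]={2,6}

Answer: BISIMILAR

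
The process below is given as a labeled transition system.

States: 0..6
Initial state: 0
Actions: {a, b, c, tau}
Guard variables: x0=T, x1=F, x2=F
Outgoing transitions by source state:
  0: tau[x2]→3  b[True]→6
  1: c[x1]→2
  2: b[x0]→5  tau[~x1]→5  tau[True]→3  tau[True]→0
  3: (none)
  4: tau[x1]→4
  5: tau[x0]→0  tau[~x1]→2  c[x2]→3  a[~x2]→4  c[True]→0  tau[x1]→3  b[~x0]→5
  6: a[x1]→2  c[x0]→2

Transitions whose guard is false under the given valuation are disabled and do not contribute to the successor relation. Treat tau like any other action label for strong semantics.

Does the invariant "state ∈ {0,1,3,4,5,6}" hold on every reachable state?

Answer: INVARIANT VIOLATED at state 2

Analysis:
Inv-set: {0,1,3,4,5,6}
Reachable = {0,2,3,4,5,6}
  0: ok
  2: VIOLATES
  3: ok
  4: ok
  5: ok
  6: ok
reach 2 via b·c — violates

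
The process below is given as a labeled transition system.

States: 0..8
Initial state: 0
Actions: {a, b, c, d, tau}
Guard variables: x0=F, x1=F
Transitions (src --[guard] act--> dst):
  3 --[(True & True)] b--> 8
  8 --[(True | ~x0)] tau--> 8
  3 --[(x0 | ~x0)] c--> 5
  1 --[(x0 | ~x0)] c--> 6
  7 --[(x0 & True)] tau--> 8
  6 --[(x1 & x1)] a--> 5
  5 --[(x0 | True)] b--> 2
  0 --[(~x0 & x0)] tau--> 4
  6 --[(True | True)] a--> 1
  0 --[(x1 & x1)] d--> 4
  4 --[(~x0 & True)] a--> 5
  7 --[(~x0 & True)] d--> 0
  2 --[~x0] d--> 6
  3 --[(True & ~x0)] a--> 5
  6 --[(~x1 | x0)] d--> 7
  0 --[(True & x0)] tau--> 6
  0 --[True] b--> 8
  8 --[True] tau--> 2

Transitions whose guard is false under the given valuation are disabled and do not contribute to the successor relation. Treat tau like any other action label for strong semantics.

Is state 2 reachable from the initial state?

After dropping false guards: 13 live edges.
L0 = {0}
L1 = {8}  now seen {0,8}
L2 = {2}  now seen {0,2,8}
L3 = {6}  now seen {0,2,6,8}
L4 = {1,7}  now seen {0,1,2,6,7,8}
Reach set: {0,1,2,6,7,8}
witness 2: b·tau

Answer: REACHABLE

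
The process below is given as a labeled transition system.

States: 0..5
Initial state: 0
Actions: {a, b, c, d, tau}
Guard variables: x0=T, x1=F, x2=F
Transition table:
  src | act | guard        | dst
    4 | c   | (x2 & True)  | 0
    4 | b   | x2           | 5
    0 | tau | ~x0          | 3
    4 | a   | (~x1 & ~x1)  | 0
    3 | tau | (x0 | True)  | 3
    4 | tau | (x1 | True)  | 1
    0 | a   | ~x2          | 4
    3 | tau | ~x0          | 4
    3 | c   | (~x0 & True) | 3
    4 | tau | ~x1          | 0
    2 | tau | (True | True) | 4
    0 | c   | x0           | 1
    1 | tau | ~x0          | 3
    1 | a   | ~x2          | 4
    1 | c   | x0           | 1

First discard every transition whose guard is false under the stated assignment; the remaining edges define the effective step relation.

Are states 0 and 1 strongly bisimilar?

Bisimulation quotient by refinement:
  P[0] = {{0,1,2,3,4,5}}
  P[1] = {{0,1},{2,3},{4},{5}}
  P[2] = {{0,1},{2},{3},{4},{5}}
Fixed point at round 3; 5 class(es).
0∈{0,1}, 1∈{0,1}

Answer: BISIMILAR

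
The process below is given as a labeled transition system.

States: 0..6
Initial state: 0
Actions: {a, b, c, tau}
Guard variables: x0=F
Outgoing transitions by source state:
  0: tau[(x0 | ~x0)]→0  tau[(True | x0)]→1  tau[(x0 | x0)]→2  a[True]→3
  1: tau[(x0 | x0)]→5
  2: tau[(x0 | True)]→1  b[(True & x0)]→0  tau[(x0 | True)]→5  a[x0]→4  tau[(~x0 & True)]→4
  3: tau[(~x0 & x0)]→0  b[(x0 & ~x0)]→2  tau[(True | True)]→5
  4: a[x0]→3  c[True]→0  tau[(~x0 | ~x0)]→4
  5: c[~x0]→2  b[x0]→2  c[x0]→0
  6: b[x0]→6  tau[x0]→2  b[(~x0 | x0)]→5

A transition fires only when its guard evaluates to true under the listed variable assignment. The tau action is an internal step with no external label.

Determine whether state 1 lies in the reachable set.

Guard filter leaves 11 enabled edge(s).
Layer 0: {0}
Layer 1: {1,3}  total {0,1,3}
Layer 2: {5}  total {0,1,3,5}
Layer 3: {2}  total {0,1,2,3,5}
Layer 4: {4}  total {0,1,2,3,4,5}
Reach set: {0,1,2,3,4,5}
Path to 1: tau

Answer: REACHABLE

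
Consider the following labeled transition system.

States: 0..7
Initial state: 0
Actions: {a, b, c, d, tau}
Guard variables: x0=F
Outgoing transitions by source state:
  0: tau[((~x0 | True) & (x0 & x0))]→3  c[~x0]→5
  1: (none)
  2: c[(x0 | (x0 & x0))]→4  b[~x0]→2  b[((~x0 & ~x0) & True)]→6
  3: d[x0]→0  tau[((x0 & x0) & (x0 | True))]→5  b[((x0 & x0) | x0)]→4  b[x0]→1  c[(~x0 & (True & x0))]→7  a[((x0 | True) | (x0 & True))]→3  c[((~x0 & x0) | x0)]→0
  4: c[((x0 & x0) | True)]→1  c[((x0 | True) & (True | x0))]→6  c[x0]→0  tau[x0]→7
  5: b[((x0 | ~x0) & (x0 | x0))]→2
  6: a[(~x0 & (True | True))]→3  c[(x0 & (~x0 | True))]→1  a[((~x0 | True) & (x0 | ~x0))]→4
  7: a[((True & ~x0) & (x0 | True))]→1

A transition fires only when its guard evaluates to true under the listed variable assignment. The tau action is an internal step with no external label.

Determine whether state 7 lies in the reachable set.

9 transition(s) survive guard evaluation.
L0 = {0}
L1 = {5}  now seen {0,5}
R = {0,5}

Answer: UNREACHABLE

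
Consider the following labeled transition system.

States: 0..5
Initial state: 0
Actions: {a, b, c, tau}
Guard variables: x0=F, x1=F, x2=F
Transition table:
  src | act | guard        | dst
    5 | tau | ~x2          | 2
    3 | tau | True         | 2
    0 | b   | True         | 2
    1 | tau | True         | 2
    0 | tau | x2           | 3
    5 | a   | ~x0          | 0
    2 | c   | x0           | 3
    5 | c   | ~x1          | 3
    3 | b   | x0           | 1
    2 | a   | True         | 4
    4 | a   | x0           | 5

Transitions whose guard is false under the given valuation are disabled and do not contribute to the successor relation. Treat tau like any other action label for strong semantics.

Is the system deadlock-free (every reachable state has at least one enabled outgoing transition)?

R = {0,2,4}
  0: b→2  [1 out]
  2: a→4  [1 out]
  4: ∅  [deadlock]
trace reaching 4: b·a

Answer: DEADLOCK at state 4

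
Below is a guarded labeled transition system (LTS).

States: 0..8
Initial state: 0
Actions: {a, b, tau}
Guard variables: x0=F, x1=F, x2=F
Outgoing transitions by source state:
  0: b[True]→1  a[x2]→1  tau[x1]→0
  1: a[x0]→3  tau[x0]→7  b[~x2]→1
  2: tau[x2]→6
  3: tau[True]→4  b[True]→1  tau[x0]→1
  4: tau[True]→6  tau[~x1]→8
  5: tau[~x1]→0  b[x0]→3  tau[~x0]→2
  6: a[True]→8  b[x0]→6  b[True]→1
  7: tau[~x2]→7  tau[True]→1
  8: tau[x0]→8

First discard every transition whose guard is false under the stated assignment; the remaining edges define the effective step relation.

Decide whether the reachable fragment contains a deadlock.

Answer: DEADLOCK-FREE

Working:
Reach set: {0,1}
  0: b→1  [deg 1]
  1: b→1  [deg 1]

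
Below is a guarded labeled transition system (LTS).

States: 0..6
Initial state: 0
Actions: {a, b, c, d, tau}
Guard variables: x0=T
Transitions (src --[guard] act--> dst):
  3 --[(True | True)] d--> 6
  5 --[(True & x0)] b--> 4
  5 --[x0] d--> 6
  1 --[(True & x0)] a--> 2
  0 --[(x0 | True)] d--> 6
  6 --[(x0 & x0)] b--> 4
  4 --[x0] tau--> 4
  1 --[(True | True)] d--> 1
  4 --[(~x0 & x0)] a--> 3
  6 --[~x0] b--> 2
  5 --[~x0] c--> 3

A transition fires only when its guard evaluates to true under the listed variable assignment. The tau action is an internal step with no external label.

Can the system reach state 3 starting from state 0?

Answer: UNREACHABLE

Analysis:
8 transition(s) survive guard evaluation.
Layer 0: {0}
Layer 1: {6}  cumulative {0,6}
Layer 2: {4}  cumulative {0,4,6}
Reachable = {0,4,6}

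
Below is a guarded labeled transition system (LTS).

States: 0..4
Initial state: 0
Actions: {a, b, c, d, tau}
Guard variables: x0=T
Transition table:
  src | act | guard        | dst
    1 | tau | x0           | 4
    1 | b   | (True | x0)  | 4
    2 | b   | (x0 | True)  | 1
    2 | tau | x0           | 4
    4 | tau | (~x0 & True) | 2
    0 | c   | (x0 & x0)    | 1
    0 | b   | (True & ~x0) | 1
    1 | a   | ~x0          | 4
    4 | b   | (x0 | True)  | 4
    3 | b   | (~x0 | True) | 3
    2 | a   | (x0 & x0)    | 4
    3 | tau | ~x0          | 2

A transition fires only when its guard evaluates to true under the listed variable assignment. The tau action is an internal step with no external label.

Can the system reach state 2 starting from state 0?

Answer: UNREACHABLE

Analysis:
After dropping false guards: 8 live edges.
depth 0: {0}
depth 1: {1}  now seen {0,1}
depth 2: {4}  now seen {0,1,4}
Reachable = {0,1,4}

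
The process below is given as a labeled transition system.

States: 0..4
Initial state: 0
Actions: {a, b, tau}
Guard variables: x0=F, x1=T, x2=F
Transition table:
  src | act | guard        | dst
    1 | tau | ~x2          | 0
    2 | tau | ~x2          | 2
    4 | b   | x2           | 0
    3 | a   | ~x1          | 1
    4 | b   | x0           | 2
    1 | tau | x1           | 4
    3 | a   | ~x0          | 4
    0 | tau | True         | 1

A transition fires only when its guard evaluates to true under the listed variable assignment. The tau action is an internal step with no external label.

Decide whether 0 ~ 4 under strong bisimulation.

Answer: NOT BISIMILAR

Analysis:
Compute ~ classes (split until stable):
  P[0] = {{0,1,2,3,4}}
  P[1] = {{0,1,2},{3},{4}}
  P[2] = {{0,2},{1},{3},{4}}
  P[3] = {{0},{1},{2},{3},{4}}
stable after 4 split(s): 5 block(s)
[0]={0}  [4]={4}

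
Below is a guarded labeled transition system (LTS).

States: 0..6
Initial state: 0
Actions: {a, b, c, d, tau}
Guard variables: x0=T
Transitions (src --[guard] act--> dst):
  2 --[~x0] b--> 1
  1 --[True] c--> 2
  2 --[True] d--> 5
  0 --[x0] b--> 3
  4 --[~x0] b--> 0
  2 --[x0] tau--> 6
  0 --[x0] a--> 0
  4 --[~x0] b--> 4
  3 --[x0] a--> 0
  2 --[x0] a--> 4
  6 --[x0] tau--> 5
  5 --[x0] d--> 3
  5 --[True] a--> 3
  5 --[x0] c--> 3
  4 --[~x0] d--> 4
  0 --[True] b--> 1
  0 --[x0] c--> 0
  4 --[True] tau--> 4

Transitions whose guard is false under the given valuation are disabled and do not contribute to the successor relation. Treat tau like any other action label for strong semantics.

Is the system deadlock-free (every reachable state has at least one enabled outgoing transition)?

Answer: DEADLOCK-FREE

Working:
Reachable = {0,1,2,3,4,5,6}
  0: a→0  b→1  b→3  c→0  [4 exit(s)]
  1: c→2  [1 exit(s)]
  2: a→4  d→5  tau→6  [3 exit(s)]
  3: a→0  [1 exit(s)]
  4: tau→4  [1 exit(s)]
  5: a→3  c→3  d→3  [3 exit(s)]
  6: tau→5  [1 exit(s)]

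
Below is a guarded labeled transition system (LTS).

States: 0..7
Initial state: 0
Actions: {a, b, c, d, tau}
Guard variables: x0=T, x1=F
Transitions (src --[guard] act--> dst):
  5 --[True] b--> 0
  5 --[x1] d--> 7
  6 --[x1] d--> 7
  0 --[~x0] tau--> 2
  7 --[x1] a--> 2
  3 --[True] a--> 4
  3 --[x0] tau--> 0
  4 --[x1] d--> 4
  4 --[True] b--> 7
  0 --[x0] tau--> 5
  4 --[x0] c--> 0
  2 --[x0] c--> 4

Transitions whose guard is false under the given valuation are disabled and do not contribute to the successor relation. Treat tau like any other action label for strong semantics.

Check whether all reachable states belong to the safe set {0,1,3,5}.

Allowed set {0,1,3,5}
Reach set: {0,5}
  0: ✓
  5: ✓

Answer: INVARIANT HOLDS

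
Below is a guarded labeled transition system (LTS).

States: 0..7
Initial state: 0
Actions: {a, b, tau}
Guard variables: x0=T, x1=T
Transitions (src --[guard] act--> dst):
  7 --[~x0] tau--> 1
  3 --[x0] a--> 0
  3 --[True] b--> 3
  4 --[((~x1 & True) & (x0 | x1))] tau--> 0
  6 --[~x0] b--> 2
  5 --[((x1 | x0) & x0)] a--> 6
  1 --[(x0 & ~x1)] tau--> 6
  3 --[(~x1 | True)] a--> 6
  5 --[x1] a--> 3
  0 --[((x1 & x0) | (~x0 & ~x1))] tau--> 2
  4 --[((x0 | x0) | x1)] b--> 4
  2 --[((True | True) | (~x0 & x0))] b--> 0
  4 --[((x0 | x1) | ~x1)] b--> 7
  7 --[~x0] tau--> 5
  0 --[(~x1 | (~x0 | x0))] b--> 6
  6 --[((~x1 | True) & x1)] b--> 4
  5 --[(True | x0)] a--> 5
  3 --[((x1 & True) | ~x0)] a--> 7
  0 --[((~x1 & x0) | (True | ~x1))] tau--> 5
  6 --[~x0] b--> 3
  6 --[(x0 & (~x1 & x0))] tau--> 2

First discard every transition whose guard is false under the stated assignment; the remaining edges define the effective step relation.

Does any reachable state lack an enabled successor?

Answer: DEADLOCK at state 7

Trace:
R = {0,2,3,4,5,6,7}
  0: b→6  tau→2  tau→5  [3 out]
  2: b→0  [1 out]
  3: a→0  a→6  a→7  b→3  [4 out]
  4: b→4  b→7  [2 out]
  5: a→3  a→5  a→6  [3 out]
  6: b→4  [1 out]
  7: ∅  [STUCK]
Path to 7: tau·a·a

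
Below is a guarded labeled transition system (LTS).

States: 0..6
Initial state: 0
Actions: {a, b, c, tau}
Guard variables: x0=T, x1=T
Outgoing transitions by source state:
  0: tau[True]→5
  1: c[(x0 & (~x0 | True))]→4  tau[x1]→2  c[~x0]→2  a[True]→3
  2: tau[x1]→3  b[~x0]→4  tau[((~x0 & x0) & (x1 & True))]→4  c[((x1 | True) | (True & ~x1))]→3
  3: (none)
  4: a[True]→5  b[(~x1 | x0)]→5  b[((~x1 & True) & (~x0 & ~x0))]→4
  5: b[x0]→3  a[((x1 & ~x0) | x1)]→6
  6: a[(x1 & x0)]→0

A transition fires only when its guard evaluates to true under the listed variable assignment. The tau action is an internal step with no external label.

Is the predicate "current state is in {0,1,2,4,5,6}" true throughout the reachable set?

Allowed set {0,1,2,4,5,6}
Reach set: {0,3,5,6}
  0: ✓
  3: outside
  5: ✓
  6: ✓
reach 3 via tau·b — violates

Answer: INVARIANT VIOLATED at state 3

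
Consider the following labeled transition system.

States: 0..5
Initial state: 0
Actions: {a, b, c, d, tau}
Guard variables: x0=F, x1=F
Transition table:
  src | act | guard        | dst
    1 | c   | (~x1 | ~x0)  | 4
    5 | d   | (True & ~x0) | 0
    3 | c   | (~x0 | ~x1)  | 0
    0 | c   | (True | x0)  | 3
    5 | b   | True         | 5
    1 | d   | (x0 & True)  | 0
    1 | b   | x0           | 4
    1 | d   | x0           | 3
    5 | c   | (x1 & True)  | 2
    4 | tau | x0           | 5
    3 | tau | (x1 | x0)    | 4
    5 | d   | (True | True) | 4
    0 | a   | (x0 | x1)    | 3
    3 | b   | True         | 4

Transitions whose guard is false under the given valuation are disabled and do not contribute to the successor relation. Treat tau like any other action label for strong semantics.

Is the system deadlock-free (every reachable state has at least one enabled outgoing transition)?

Reachable = {0,3,4}
  0: c→3  [deg 1]
  3: b→4  c→0  [deg 2]
  4: ∅  [STUCK]
Path to 4: c·b

Answer: DEADLOCK at state 4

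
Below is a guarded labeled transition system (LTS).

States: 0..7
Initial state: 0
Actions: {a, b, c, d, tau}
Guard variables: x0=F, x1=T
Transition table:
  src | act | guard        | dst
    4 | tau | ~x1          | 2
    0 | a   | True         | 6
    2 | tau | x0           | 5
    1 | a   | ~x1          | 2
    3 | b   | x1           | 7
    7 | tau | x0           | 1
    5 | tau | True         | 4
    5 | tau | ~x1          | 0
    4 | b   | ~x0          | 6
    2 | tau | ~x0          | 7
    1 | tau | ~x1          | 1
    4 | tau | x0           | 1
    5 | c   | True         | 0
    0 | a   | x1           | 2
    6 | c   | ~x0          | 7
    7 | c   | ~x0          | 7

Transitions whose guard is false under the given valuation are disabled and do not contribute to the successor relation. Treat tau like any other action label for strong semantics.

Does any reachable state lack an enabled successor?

Answer: DEADLOCK-FREE

Working:
Reach set: {0,2,6,7}
  0: a→2  a→6  [deg 2]
  2: tau→7  [deg 1]
  6: c→7  [deg 1]
  7: c→7  [deg 1]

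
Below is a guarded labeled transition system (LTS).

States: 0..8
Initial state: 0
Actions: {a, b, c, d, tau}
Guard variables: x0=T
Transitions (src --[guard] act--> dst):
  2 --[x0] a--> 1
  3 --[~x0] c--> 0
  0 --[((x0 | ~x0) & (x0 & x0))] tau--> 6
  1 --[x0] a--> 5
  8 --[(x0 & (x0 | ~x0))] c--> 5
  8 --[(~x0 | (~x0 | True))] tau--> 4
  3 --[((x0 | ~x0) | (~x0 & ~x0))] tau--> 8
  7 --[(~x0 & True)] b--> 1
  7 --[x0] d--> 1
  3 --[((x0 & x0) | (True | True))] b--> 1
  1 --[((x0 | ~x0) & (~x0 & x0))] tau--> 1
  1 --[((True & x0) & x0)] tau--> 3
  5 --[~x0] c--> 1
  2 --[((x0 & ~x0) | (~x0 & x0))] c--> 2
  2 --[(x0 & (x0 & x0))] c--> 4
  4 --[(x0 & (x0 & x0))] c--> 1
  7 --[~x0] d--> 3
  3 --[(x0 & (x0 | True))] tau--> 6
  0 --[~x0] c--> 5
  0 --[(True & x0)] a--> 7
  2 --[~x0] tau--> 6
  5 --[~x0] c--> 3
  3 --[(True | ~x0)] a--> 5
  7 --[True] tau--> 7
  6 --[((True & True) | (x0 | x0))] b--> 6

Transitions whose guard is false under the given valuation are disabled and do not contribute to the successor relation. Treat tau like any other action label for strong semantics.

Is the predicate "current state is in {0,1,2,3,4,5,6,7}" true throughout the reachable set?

Inv-set: {0,1,2,3,4,5,6,7}
R = {0,1,3,4,5,6,7,8}
  0: ok
  1: ok
  3: ok
  4: ok
  5: ok
  6: ok
  7: ok
  8: ✗ unsafe
reach 8 via a·d·tau·tau — violates

Answer: INVARIANT VIOLATED at state 8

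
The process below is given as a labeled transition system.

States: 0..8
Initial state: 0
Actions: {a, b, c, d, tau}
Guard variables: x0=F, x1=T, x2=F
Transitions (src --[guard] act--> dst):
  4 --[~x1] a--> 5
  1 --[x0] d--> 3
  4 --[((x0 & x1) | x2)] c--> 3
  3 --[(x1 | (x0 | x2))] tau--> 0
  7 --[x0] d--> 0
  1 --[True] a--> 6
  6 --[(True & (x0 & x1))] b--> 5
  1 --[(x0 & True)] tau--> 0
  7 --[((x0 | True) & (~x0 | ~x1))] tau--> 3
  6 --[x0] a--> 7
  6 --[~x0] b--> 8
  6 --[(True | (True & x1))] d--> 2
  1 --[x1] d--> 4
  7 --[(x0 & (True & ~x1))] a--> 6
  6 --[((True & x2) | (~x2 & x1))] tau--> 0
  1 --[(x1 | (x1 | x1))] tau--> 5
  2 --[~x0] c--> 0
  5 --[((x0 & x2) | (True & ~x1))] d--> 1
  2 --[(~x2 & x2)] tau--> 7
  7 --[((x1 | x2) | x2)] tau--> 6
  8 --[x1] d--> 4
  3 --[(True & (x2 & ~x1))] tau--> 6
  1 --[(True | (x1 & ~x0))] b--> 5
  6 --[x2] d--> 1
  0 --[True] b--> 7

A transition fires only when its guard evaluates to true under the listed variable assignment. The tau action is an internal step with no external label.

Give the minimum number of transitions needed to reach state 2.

Answer: 3

Working:
BFS to 2:
  Layer 0: {0}
  Layer 1: {7}
  Layer 2: {3,6}
  Layer 3: {2,8}
first hit 2 at d=3 via b·tau·d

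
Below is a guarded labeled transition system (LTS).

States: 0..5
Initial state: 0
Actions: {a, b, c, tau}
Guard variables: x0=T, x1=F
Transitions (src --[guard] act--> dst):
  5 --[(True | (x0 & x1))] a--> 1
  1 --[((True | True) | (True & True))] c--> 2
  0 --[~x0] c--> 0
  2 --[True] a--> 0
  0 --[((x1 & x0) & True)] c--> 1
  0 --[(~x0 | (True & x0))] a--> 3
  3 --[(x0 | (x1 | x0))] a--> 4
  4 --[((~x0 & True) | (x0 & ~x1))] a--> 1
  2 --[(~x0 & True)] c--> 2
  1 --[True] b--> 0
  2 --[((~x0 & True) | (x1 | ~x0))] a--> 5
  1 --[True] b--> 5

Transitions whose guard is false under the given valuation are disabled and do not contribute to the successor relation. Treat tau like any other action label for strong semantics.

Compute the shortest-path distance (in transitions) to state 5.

Answer: 4

Analysis:
BFS to 5:
  L0 = {0}
  L1 = {3}
  L2 = {4}
  L3 = {1}
  L4 = {2,5}
depth(5)=4, e.g. a·a·a·b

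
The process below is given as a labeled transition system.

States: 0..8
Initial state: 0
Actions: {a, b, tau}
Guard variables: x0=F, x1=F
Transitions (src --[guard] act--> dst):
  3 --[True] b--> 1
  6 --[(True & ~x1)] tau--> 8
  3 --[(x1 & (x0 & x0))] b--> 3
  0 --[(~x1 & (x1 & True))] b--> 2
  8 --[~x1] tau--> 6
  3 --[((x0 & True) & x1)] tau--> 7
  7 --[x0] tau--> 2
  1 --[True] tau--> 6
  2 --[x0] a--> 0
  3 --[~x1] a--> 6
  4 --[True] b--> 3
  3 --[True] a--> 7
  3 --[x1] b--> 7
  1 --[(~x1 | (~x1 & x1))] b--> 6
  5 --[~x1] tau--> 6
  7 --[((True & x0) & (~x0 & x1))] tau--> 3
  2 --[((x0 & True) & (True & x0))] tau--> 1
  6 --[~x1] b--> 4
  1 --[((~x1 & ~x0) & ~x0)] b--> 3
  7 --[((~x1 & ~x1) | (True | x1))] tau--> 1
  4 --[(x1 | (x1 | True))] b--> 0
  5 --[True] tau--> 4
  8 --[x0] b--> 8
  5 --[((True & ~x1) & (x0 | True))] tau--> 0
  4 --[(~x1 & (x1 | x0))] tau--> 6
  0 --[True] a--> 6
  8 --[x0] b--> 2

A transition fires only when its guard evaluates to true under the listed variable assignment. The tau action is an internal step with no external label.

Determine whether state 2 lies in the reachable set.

After dropping false guards: 16 live edges.
depth 0: {0}
depth 1: {6}  cumulative {0,6}
depth 2: {4,8}  cumulative {0,4,6,8}
depth 3: {3}  cumulative {0,3,4,6,8}
depth 4: {1,7}  cumulative {0,1,3,4,6,7,8}
Reach set: {0,1,3,4,6,7,8}

Answer: UNREACHABLE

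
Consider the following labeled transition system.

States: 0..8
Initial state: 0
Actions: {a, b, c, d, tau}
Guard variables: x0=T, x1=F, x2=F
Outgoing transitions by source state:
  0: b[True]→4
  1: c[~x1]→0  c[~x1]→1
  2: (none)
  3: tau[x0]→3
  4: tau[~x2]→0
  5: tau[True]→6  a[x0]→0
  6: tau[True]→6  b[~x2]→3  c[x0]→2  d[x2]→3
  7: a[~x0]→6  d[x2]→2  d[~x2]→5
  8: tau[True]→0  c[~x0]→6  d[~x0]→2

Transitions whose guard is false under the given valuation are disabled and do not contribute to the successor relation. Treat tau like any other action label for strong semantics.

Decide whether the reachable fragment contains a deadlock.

Answer: DEADLOCK-FREE

Analysis:
Reach set: {0,4}
  0: b→4  [1 out]
  4: tau→0  [1 out]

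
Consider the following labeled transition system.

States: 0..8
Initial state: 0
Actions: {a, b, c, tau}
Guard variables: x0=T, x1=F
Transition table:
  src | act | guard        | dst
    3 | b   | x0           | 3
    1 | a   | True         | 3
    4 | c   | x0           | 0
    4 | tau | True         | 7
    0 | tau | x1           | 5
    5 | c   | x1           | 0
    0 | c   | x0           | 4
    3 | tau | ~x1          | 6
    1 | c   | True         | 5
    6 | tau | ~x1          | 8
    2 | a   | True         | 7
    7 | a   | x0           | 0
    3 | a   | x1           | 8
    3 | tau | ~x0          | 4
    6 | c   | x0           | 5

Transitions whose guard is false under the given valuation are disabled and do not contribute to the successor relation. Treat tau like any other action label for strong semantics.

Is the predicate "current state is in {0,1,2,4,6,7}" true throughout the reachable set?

Allowed set {0,1,2,4,6,7}
Reachable = {0,4,7}
  0: ✓
  4: ✓
  7: ✓

Answer: INVARIANT HOLDS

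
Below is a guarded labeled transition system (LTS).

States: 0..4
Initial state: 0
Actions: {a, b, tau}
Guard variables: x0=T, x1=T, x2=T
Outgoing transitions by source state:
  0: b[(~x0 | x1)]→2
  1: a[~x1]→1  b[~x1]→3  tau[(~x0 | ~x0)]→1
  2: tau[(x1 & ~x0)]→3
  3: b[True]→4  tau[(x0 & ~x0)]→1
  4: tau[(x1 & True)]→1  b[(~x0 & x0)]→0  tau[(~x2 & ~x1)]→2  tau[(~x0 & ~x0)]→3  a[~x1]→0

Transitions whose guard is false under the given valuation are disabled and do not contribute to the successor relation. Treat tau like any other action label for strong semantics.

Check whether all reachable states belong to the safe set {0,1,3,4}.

Answer: INVARIANT VIOLATED at state 2

Analysis:
Safe = {0,1,3,4}
Reachable = {0,2}
  0: ok
  2: VIOLATES
reach 2 via b — violates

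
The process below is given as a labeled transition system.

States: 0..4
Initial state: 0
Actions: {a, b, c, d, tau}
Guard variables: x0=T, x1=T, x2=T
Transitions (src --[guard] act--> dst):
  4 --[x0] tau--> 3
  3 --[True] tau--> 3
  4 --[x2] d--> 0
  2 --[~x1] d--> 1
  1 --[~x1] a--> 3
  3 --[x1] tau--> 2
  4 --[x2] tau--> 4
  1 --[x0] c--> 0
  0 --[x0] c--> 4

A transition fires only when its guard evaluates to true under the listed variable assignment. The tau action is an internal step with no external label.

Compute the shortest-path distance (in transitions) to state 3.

Breadth-first toward 3:
  L0 = {0}
  L1 = {4}
  L2 = {3}
depth(3)=2, e.g. c·tau

Answer: 2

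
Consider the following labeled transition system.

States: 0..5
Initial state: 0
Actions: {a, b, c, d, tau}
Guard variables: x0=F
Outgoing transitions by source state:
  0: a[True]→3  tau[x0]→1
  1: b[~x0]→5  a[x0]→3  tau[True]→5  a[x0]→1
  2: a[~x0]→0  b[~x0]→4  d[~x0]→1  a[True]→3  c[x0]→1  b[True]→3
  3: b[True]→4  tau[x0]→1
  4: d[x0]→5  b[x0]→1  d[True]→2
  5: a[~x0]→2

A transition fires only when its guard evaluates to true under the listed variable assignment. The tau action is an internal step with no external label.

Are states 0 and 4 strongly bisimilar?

Answer: NOT BISIMILAR

Trace:
Bisimulation quotient by refinement:
  round 0: {{0,1,2,3,4,5}}
  round 1: {{0,5},{1},{2},{3},{4}}
  round 2: {{0},{1},{2},{3},{4},{5}}
6 equivalence class(es) (converged in 3)
[0]={0}  [4]={4}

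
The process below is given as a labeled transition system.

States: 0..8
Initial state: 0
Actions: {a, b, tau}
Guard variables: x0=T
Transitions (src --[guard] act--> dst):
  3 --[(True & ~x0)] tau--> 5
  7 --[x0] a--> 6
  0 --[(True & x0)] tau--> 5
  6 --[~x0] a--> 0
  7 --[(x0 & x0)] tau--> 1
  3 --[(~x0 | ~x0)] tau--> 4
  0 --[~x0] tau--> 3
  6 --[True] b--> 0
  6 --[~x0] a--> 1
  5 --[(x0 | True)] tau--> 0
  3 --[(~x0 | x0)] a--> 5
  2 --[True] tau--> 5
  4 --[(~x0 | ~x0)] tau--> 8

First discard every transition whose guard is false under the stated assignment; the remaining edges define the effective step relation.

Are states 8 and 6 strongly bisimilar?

Refine partition for ~:
  P[0] = {{0,1,2,3,4,5,6,7,8}}
  P[1] = {{0,2,5},{1,4,8},{3},{6},{7}}
Fixed point at round 2; 5 class(es).
class of 8: {1,4,8}; class of 6: {6}

Answer: NOT BISIMILAR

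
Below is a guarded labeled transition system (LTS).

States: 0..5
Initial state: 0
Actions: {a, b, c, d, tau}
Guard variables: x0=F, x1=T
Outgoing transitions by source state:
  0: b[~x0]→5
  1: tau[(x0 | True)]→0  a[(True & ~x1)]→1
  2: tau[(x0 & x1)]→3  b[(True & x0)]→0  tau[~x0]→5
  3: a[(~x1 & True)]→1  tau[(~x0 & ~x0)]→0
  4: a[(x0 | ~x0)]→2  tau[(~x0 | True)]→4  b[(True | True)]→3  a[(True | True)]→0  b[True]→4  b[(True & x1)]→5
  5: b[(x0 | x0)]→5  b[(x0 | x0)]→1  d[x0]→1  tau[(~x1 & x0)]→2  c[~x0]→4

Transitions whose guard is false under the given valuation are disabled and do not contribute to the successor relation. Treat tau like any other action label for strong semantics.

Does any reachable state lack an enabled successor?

Answer: DEADLOCK-FREE

Analysis:
R = {0,2,3,4,5}
  0: b→5  [1 out]
  2: tau→5  [1 out]
  3: tau→0  [1 out]
  4: a→0  a→2  b→3  b→4  b→5  tau→4  [6 out]
  5: c→4  [1 out]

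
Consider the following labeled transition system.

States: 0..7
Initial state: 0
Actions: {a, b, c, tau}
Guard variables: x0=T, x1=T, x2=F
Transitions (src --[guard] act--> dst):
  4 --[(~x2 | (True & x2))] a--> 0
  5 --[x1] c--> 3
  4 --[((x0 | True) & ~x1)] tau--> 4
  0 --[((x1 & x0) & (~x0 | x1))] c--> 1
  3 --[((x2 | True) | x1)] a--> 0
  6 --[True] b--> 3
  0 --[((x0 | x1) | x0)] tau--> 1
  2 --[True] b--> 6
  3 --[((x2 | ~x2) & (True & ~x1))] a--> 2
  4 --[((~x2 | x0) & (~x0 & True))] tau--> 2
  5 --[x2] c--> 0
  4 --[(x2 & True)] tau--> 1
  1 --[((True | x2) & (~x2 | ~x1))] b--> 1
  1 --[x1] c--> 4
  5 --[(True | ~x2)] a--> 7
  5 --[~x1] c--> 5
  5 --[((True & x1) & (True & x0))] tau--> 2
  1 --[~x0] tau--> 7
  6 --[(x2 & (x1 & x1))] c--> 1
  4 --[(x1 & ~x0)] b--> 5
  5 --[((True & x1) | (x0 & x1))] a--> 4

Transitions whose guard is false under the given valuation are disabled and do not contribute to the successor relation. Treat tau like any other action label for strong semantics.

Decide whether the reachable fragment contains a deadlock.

Reach set: {0,1,4}
  0: c→1  tau→1  [2 exit(s)]
  1: b→1  c→4  [2 exit(s)]
  4: a→0  [1 exit(s)]

Answer: DEADLOCK-FREE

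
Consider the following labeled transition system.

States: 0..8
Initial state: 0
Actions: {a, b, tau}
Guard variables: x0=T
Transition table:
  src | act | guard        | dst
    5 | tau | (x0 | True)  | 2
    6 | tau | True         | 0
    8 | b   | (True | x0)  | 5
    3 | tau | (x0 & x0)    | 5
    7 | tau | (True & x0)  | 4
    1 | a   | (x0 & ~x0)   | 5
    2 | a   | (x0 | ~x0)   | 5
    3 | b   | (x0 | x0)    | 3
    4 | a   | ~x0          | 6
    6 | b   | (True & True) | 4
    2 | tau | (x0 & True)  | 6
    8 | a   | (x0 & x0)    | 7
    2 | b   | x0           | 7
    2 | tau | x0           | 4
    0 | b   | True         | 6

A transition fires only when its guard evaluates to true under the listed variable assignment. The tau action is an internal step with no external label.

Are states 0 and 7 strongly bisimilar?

Refine partition for ~:
  P[0] = {{0,1,2,3,4,5,6,7,8}}
  P[1] = {{0},{1,4},{2},{3,6},{5,7},{8}}
  P[2] = {{0},{1,4},{2},{3},{5},{6},{7},{8}}
Fixed point at round 3; 8 class(es).
0∈{0}, 7∈{7}

Answer: NOT BISIMILAR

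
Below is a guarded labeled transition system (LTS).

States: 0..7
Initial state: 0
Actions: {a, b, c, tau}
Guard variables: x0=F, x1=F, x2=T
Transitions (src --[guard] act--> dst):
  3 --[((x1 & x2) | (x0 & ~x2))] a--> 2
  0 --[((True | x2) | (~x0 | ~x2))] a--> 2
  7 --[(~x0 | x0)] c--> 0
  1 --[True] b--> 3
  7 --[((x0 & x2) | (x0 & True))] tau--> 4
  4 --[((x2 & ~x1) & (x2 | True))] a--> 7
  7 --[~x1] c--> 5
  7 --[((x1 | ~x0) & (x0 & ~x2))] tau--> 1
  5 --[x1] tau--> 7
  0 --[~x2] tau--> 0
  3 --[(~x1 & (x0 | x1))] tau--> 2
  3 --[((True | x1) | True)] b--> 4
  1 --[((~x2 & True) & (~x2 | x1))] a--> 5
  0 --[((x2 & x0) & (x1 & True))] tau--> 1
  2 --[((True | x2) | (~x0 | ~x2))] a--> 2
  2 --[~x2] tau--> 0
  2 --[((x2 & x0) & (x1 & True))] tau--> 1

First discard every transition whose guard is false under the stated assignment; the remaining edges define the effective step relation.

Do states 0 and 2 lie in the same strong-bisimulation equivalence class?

Answer: BISIMILAR

Analysis:
Refine partition for ~:
  round 0: {{0,1,2,3,4,5,6,7}}
  round 1: {{0,2,4},{1,3},{5,6},{7}}
  round 2: {{0,2},{1},{3},{4},{5,6},{7}}
Fixed point at round 3; 6 class(es).
0∈{0,2}, 2∈{0,2}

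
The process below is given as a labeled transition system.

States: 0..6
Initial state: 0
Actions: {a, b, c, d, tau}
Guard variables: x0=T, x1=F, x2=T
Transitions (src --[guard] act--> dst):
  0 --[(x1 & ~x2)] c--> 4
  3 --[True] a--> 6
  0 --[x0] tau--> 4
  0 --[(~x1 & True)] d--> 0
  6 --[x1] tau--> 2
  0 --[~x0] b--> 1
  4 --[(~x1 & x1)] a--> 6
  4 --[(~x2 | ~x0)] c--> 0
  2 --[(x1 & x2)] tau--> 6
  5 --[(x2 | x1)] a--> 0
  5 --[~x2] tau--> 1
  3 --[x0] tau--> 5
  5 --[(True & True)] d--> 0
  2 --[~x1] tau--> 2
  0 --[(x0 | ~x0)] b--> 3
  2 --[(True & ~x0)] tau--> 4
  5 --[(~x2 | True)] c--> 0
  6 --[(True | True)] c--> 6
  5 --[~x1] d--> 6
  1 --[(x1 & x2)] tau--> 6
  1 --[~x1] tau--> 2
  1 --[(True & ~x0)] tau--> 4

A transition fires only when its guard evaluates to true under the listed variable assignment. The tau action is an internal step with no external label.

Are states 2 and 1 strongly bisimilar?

Answer: BISIMILAR

Trace:
Bisimulation quotient by refinement:
  P[0] = {{0,1,2,3,4,5,6}}
  P[1] = {{0},{1,2},{3},{4},{5},{6}}
Fixed point at round 2; 6 class(es).
class of 2: {1,2}; class of 1: {1,2}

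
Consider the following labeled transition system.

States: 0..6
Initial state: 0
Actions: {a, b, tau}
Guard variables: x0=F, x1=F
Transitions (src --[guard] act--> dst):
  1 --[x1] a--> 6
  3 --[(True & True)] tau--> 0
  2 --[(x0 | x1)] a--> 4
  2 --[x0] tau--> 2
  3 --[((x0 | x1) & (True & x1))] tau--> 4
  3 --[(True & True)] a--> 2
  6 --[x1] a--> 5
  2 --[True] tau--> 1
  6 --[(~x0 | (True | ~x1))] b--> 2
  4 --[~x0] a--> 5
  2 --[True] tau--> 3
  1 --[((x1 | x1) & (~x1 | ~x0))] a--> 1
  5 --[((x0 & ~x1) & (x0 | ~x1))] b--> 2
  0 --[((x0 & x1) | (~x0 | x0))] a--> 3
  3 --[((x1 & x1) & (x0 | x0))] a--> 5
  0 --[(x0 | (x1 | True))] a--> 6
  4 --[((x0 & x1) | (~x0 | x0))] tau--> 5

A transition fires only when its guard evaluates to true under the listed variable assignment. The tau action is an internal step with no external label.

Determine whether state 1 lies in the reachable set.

Answer: REACHABLE

Working:
After dropping false guards: 9 live edges.
L0 = {0}
L1 = {3,6}  total {0,3,6}
L2 = {2}  total {0,2,3,6}
L3 = {1}  total {0,1,2,3,6}
Reachable = {0,1,2,3,6}
Path to 1: a·a·tau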